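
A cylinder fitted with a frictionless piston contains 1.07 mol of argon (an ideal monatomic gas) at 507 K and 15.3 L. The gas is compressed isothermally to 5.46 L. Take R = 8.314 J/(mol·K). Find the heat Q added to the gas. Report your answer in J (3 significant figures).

Isothermal ⇒ ΔU = 0, so Q = W = nRT ln(V₂/V₁).
Q = (1.07)(8.314)(507) ln(5.46/15.3) = 4510 × -1.03 = -4647 J.

Q ≈ -4650 J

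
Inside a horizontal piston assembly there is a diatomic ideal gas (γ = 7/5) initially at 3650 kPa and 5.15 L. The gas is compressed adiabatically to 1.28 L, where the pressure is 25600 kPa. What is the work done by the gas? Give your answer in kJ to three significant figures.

Adiabatic: W = (P₁V₁ − P₂V₂)/(γ − 1) with γ = 7/5.
P₁V₁ = 18798 J, P₂V₂ = 32768 J.
W = (18798 − 32768) / 0.4 = -34926 J.

W ≈ -34.9 kJ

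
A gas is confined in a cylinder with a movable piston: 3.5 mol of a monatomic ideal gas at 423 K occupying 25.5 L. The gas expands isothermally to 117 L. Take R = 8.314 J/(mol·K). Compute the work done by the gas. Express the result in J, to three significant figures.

Isothermal: W = nRT ln(V₂/V₁).
W = (3.5)(8.314)(423) × ln(117/25.5)
  = 12309 × 1.523
W_by_gas = 18753 J.

W ≈ 18800 J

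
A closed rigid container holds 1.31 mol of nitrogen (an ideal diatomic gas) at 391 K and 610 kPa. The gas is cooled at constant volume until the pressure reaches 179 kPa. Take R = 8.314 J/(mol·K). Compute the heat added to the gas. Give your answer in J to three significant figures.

Q ≈ -7520 J

Constant volume ⇒ W = 0, so Q = ΔU = nCᵥΔT with Cᵥ = 5R/2 = 20.79 J/(mol·K).
At constant V, T₂/T₁ = P₂/P₁ ⇒ ΔT = T₁(P₂/P₁ − 1) = 391·(179/610 − 1) = -276.3 K.
ΔU = (1.31)(20.79)(-276.3) = -7522 J.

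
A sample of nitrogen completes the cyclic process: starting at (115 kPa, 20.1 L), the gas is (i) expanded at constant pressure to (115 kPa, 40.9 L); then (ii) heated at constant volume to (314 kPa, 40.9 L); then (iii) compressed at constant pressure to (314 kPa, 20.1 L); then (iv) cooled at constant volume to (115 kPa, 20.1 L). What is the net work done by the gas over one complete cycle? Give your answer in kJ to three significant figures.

W_net ≈ -4.14 kJ

Constant-volume legs do no work.
W(i) = (115)(40.9 − 20.1) = 2392 J; W(iii) = (314)(20.1 − 40.9) = -6531 J.
W_net = 2392 − 6531 = -4139 J (the counter-clockwise enclosed area).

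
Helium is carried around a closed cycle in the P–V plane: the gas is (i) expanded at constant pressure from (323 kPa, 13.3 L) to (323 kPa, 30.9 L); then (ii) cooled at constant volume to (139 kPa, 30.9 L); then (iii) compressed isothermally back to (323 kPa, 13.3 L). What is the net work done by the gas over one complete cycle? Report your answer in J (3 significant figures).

Leg (i): W = PΔV = (323)(30.9 − 13.3) = 5685 J.
Leg (ii): W = 0.
Leg (iii): W = PᵢVᵢ ln(V_f/Vᵢ) = (4295) ln(13.3/30.9) = -3621 J.
W_net = 5685 − 3621 = 2064 J.

W_net ≈ 2060 J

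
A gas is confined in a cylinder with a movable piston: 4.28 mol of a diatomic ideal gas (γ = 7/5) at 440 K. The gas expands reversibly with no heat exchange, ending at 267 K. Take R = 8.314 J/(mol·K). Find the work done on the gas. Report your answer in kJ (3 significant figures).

Adiabatic ⇒ Q = 0, so W_by = −ΔU = nCᵥ(T₁ − T₂).
Cᵥ = 5R/2 = 20.79 J/(mol·K).
W = (4.28)(20.79)(440 − 267) = 15390 J.
Work on gas = −W_by = -15390 J.

W ≈ -15.4 kJ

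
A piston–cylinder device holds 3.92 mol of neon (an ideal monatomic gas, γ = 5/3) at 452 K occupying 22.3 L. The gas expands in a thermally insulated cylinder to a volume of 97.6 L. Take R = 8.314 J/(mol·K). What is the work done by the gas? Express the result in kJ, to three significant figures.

Adiabatic: TV^(γ−1) = const with γ = 5/3.
T₂ = T₁ (V₁/V₂)^(γ−1) = 452 × (22.3/97.6)^0.667 = 452 × 0.3737 = 168.9 K.
W_by = nCᵥ(T₁ − T₂) = (3.92)(12.47)(452 − 168.9) = 13838 J.

W ≈ 13.8 kJ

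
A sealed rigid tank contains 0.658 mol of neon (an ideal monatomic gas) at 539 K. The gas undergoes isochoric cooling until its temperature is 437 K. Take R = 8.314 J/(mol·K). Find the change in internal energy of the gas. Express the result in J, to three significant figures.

Constant volume ⇒ W = 0, so Q = ΔU = nCᵥΔT with Cᵥ = 3R/2 = 12.47 J/(mol·K).
ΔU = (0.658)(12.47)(437 − 539) = -837 J.

ΔU ≈ -837 J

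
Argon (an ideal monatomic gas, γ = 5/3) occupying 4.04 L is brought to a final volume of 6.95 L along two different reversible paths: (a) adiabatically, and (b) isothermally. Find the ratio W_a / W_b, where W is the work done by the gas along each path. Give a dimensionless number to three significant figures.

W_a / W_b ≈ 0.839

Path (a) adiabatic: W = P₁V₁(1 − (V₁/V₂)^(γ−1))/(γ−1) → W_a/(P₁V₁) = 0.4552.
Path (b) isothermal: W = P₁V₁ ln(V₂/V₁) → W_b/(P₁V₁) = 0.5425.
W_a / W_b = 0.4552 / 0.5425 = 0.8391.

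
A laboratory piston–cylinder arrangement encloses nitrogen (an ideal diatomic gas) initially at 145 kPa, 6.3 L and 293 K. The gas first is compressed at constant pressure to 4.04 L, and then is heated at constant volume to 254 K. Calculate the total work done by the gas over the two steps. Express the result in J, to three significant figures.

W_total ≈ -328 J

Step 1 (isobaric): W = PΔV = (145 kPa)(4.04 − 6.3 L) = -327.7 J.
Step 2 (isochoric): W = 0 (constant volume).
W_total = -327.7 + 0 = -327.7 J.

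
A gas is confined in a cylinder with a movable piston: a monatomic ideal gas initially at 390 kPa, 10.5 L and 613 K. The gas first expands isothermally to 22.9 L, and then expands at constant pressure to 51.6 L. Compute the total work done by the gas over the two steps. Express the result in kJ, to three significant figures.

W_total ≈ 8.33 kJ

Step 1 (isothermal): W = P₁V₁ ln(V₂/V₁) = (4095) ln(22.9/10.5) = 3193 J.
After step 1: P = 178.8 kPa, V = 22.9 L, T = 613 K.
Step 2 (isobaric): W = PΔV = (178.8 kPa)(51.6 − 22.9 L) = 5132 J.
W_total = 3193 + 5132 = 8325 J.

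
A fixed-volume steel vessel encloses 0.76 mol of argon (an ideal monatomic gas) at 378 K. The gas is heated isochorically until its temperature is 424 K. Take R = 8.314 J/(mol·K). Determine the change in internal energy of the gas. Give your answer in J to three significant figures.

Constant volume ⇒ W = 0, so Q = ΔU = nCᵥΔT with Cᵥ = 3R/2 = 12.47 J/(mol·K).
ΔU = (0.76)(12.47)(424 − 378) = 436 J.

ΔU ≈ 436 J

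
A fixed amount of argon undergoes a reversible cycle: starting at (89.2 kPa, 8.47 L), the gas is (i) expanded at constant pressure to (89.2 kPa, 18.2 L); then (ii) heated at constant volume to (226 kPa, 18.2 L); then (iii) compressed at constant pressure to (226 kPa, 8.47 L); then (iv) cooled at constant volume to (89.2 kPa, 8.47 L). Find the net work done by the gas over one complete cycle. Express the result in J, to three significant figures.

Constant-volume legs do no work.
W(i) = (89.2)(18.2 − 8.47) = 867.9 J; W(iii) = (226)(8.47 − 18.2) = -2199 J.
W_net = 867.9 − 2199 = -1331 J (the counter-clockwise enclosed area).

W_net ≈ -1330 J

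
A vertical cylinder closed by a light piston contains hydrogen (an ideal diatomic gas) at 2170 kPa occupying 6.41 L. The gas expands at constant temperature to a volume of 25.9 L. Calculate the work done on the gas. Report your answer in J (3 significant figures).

Isothermal: W = nRT ln(V₂/V₁) = P₁V₁ ln(V₂/V₁).
P₁V₁ = (2170 kPa)(6.41 L) = 13910 J.
W = 13910 × ln(25.9/6.41) = 13910 × 1.396
W_by_gas = 19423 J; work on gas = −W_by = -19423 J.

W ≈ -19400 J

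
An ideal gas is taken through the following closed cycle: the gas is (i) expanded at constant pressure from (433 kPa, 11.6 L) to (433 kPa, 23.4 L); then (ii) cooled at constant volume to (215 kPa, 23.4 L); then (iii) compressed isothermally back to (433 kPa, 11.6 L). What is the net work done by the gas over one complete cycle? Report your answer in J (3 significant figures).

W_net ≈ 1580 J

Leg (i): W = PΔV = (433)(23.4 − 11.6) = 5109 J.
Leg (ii): W = 0.
Leg (iii): W = PᵢVᵢ ln(V_f/Vᵢ) = (5031) ln(11.6/23.4) = -3530 J.
W_net = 5109 − 3530 = 1579 J.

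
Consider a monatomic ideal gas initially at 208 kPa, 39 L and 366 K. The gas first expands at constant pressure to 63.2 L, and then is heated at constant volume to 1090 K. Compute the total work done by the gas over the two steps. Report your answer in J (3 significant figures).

Step 1 (isobaric): W = PΔV = (208 kPa)(63.2 − 39 L) = 5034 J.
Step 2 (isochoric): W = 0 (constant volume).
W_total = 5034 + 0 = 5034 J.

W_total ≈ 5030 J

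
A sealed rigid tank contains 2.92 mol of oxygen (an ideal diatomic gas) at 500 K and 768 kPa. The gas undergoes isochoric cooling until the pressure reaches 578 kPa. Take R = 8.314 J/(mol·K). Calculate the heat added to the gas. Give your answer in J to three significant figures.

Constant volume ⇒ W = 0, so Q = ΔU = nCᵥΔT with Cᵥ = 5R/2 = 20.79 J/(mol·K).
At constant V, T₂/T₁ = P₂/P₁ ⇒ ΔT = T₁(P₂/P₁ − 1) = 500·(578/768 − 1) = -123.7 K.
ΔU = (2.92)(20.79)(-123.7) = -7507 J.

Q ≈ -7510 J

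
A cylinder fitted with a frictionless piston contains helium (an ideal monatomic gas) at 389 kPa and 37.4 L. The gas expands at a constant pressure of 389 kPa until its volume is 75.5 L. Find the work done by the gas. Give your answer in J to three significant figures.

W ≈ 14800 J

Isobaric: W = P ΔV.
W = (389 kPa)(75.5 − 37.4 L) = (389)(38.1) = 14821 J.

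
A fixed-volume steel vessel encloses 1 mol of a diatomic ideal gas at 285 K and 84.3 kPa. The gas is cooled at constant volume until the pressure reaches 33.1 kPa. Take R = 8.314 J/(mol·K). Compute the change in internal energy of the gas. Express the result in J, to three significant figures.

Constant volume ⇒ W = 0, so Q = ΔU = nCᵥΔT with Cᵥ = 5R/2 = 20.79 J/(mol·K).
At constant V, T₂/T₁ = P₂/P₁ ⇒ ΔT = T₁(P₂/P₁ − 1) = 285·(33.1/84.3 − 1) = -173.1 K.
ΔU = (1)(20.79)(-173.1) = -3598 J.

ΔU ≈ -3600 J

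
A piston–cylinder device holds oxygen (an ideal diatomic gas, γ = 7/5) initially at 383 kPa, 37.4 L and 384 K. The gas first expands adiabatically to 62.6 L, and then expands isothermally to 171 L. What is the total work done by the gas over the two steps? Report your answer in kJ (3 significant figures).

Step 1 (adiabatic): W = (P₁V₁ − P₂V₂)/(γ−1) = (14324 − 11657)/0.4 = 6668 J.
After step 1: P = 186.2 kPa, V = 62.6 L, T = 312.5 K.
Step 2 (isothermal): W = P₁V₁ ln(V₂/V₁) = (11657) ln(171/62.6) = 11714 J.
W_total = 6668 + 11714 = 18382 J.

W_total ≈ 18.4 kJ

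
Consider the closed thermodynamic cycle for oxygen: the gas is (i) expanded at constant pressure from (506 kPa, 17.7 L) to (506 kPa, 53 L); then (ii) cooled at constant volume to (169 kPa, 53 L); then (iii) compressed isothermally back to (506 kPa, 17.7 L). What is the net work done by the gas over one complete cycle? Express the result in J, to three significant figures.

W_net ≈ 8040 J

Leg (i): W = PΔV = (506)(53 − 17.7) = 17862 J.
Leg (ii): W = 0.
Leg (iii): W = PᵢVᵢ ln(V_f/Vᵢ) = (8957) ln(17.7/53) = -9823 J.
W_net = 17862 − 9823 = 8038 J.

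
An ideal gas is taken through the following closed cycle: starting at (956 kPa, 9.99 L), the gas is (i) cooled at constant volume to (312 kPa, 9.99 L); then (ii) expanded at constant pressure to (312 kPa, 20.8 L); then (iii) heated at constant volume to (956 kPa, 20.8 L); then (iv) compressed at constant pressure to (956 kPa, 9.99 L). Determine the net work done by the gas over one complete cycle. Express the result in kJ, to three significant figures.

W_net ≈ -6.96 kJ

Constant-volume legs do no work.
W(ii) = (312)(20.8 − 9.99) = 3373 J; W(iv) = (956)(9.99 − 20.8) = -10334 J.
W_net = 3373 − 10334 = -6962 J (the counter-clockwise enclosed area).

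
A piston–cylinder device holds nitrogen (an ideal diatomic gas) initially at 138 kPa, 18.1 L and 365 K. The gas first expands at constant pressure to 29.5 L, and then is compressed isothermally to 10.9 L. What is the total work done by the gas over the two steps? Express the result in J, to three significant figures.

Step 1 (isobaric): W = PΔV = (138 kPa)(29.5 − 18.1 L) = 1573 J.
After step 1: P = 138 kPa, V = 29.5 L, T = 594.9 K.
Step 2 (isothermal): W = P₁V₁ ln(V₂/V₁) = (4071) ln(10.9/29.5) = -4053 J.
W_total = 1573 − 4053 = -2480 J.

W_total ≈ -2480 J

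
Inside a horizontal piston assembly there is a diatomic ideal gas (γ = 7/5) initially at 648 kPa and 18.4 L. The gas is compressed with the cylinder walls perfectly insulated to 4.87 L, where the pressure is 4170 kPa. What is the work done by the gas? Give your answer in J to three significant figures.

Adiabatic: W = (P₁V₁ − P₂V₂)/(γ − 1) with γ = 7/5.
P₁V₁ = 11923 J, P₂V₂ = 20308 J.
W = (11923 − 20308) / 0.4 = -20962 J.

W ≈ -21000 J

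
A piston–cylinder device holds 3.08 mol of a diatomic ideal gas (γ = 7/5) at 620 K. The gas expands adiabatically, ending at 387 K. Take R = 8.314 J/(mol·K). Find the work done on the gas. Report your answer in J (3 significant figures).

W ≈ -14900 J

Adiabatic ⇒ Q = 0, so W_by = −ΔU = nCᵥ(T₁ − T₂).
Cᵥ = 5R/2 = 20.79 J/(mol·K).
W = (3.08)(20.79)(620 − 387) = 14916 J.
Work on gas = −W_by = -14916 J.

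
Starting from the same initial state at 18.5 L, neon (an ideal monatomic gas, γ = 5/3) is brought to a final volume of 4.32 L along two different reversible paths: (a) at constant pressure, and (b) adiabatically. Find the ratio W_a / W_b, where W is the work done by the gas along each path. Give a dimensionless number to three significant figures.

W_a / W_b ≈ 0.312

Path (a) isobaric: W = P₁(V₂ − V₁) → W_a/(P₁V₁) = -0.7665.
Path (b) adiabatic: W = P₁V₁(1 − (V₁/V₂)^(γ−1))/(γ−1) → W_b/(P₁V₁) = -2.456.
W_a / W_b = -0.7665 / -2.456 = 0.3121.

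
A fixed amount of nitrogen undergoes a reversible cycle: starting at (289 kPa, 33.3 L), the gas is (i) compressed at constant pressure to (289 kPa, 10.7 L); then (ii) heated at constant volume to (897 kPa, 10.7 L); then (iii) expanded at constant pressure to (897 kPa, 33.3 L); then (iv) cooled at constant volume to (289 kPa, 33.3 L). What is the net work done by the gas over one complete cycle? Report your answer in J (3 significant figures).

W_net ≈ 13700 J

Constant-volume legs do no work.
W(i) = (289)(10.7 − 33.3) = -6531 J; W(iii) = (897)(33.3 − 10.7) = 20272 J.
W_net = -6531 + 20272 = 13741 J (the clockwise enclosed area).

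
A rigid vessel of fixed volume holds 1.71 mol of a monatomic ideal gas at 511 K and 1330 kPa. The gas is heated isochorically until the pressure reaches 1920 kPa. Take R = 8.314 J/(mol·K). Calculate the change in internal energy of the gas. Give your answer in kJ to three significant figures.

Constant volume ⇒ W = 0, so Q = ΔU = nCᵥΔT with Cᵥ = 3R/2 = 12.47 J/(mol·K).
At constant V, T₂/T₁ = P₂/P₁ ⇒ ΔT = T₁(P₂/P₁ − 1) = 511·(1920/1330 − 1) = 226.7 K.
ΔU = (1.71)(12.47)(226.7) = 4834 J.

ΔU ≈ 4.83 kJ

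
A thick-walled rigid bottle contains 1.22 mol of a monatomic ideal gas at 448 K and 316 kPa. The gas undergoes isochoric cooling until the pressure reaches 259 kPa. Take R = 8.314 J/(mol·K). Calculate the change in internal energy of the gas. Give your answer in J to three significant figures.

ΔU ≈ -1230 J

Constant volume ⇒ W = 0, so Q = ΔU = nCᵥΔT with Cᵥ = 3R/2 = 12.47 J/(mol·K).
At constant V, T₂/T₁ = P₂/P₁ ⇒ ΔT = T₁(P₂/P₁ − 1) = 448·(259/316 − 1) = -80.81 K.
ΔU = (1.22)(12.47)(-80.81) = -1229 J.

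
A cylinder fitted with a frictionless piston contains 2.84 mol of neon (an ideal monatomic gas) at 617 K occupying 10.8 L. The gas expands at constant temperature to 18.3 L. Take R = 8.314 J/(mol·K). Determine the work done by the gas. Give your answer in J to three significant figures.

Isothermal: W = nRT ln(V₂/V₁).
W = (2.84)(8.314)(617) × ln(18.3/10.8)
  = 14568 × 0.5274
W_by_gas = 7683 J.

W ≈ 7680 J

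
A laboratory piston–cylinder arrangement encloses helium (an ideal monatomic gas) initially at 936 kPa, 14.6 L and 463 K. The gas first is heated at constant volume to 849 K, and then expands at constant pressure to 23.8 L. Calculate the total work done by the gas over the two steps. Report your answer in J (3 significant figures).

W_total ≈ 15800 J

Step 1 (isochoric): W = 0 (constant volume).
After step 1: P = 1716 kPa (V unchanged).
Step 2 (isobaric): W = PΔV = (1716 kPa)(23.8 − 14.6 L) = 15790 J.
W_total = 0 + 15790 = 15790 J.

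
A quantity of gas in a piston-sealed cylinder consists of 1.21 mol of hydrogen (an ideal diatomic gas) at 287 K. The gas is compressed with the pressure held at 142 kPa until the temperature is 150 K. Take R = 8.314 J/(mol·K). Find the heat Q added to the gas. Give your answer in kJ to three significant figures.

Q ≈ -4.82 kJ

Isobaric: W = nRΔT = (1.21)(8.314)(-137) = -1378 J.
ΔU = nCᵥΔT with Cᵥ = 5R/2: ΔU = (1.21)(20.79)(-137) = -3446 J.
Q = ΔU + W = -3446 − 1378 = -4824 J.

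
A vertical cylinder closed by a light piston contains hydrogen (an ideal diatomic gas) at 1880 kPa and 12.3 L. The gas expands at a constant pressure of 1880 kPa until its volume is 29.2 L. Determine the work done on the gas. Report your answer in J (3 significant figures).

W ≈ -31800 J

Isobaric: W = P ΔV.
W = (1880 kPa)(29.2 − 12.3 L) = (1880)(16.9) = 31772 J.
Work on gas = −W_by = -31772 J.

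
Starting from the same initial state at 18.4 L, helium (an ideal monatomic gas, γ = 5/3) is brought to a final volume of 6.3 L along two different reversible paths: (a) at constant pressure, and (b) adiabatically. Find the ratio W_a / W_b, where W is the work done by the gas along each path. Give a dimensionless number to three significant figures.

Path (a) isobaric: W = P₁(V₂ − V₁) → W_a/(P₁V₁) = -0.6576.
Path (b) adiabatic: W = P₁V₁(1 − (V₁/V₂)^(γ−1))/(γ−1) → W_b/(P₁V₁) = -1.565.
W_a / W_b = -0.6576 / -1.565 = 0.4202.

W_a / W_b ≈ 0.420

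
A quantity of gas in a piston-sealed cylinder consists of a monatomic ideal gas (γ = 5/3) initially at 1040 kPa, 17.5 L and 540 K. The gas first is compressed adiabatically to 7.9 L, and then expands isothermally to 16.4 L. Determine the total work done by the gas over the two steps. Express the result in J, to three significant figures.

W_total ≈ 3500 J

Step 1 (adiabatic): W = (P₁V₁ − P₂V₂)/(γ−1) = (18200 − 30928)/0.667 = -19091 J.
After step 1: P = 3915 kPa, V = 7.9 L, T = 917.6 K.
Step 2 (isothermal): W = P₁V₁ ln(V₂/V₁) = (30928) ln(16.4/7.9) = 22590 J.
W_total = -19091 + 22590 = 3499 J.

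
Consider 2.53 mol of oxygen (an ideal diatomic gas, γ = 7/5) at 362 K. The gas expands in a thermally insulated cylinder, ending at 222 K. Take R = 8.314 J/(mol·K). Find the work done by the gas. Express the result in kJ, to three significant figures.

W ≈ 7.36 kJ

Adiabatic ⇒ Q = 0, so W_by = −ΔU = nCᵥ(T₁ − T₂).
Cᵥ = 5R/2 = 20.79 J/(mol·K).
W = (2.53)(20.79)(362 − 222) = 7362 J.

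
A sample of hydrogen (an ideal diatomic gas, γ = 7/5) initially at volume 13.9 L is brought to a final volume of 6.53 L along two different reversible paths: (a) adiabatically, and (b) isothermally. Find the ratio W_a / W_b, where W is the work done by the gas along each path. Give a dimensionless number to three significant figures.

Path (a) adiabatic: W = P₁V₁(1 − (V₁/V₂)^(γ−1))/(γ−1) → W_a/(P₁V₁) = -0.8821.
Path (b) isothermal: W = P₁V₁ ln(V₂/V₁) → W_b/(P₁V₁) = -0.7555.
W_a / W_b = -0.8821 / -0.7555 = 1.168.

W_a / W_b ≈ 1.17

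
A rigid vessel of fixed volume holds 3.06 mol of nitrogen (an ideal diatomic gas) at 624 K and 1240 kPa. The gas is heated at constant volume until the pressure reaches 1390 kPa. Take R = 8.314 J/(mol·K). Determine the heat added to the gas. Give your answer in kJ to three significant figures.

Q ≈ 4.80 kJ

Constant volume ⇒ W = 0, so Q = ΔU = nCᵥΔT with Cᵥ = 5R/2 = 20.79 J/(mol·K).
At constant V, T₂/T₁ = P₂/P₁ ⇒ ΔT = T₁(P₂/P₁ − 1) = 624·(1390/1240 − 1) = 75.48 K.
ΔU = (3.06)(20.79)(75.48) = 4801 J.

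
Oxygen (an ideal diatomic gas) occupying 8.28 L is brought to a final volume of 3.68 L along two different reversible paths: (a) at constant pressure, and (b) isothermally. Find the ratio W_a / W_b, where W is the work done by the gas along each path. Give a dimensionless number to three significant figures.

W_a / W_b ≈ 0.685

Path (a) isobaric: W = P₁(V₂ − V₁) → W_a/(P₁V₁) = -0.5556.
Path (b) isothermal: W = P₁V₁ ln(V₂/V₁) → W_b/(P₁V₁) = -0.8109.
W_a / W_b = -0.5556 / -0.8109 = 0.6851.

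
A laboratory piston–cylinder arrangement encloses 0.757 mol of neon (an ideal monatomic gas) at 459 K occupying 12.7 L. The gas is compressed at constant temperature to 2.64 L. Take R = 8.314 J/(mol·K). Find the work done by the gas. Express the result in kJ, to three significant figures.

W ≈ -4.54 kJ

Isothermal: W = nRT ln(V₂/V₁).
W = (0.757)(8.314)(459) × ln(2.64/12.7)
  = 2889 × -1.571
W_by_gas = -4538 J.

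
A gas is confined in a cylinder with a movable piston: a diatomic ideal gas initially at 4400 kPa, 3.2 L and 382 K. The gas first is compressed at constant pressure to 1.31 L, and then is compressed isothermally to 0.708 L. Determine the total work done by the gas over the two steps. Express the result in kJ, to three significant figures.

Step 1 (isobaric): W = PΔV = (4400 kPa)(1.31 − 3.2 L) = -8316 J.
After step 1: P = 4400 kPa, V = 1.31 L, T = 156.4 K.
Step 2 (isothermal): W = P₁V₁ ln(V₂/V₁) = (5764) ln(0.708/1.31) = -3547 J.
W_total = -8316 − 3547 = -11863 J.

W_total ≈ -11.9 kJ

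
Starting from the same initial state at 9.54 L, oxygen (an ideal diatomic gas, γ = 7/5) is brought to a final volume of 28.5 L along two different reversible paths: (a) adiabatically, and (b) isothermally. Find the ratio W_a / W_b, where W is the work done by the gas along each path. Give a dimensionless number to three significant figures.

Path (a) adiabatic: W = P₁V₁(1 − (V₁/V₂)^(γ−1))/(γ−1) → W_a/(P₁V₁) = 0.8863.
Path (b) isothermal: W = P₁V₁ ln(V₂/V₁) → W_b/(P₁V₁) = 1.094.
W_a / W_b = 0.8863 / 1.094 = 0.8098.

W_a / W_b ≈ 0.810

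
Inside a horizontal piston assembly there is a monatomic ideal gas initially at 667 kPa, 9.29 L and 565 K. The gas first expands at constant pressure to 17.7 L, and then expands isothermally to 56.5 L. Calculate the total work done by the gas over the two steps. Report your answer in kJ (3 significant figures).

Step 1 (isobaric): W = PΔV = (667 kPa)(17.7 − 9.29 L) = 5609 J.
After step 1: P = 667 kPa, V = 17.7 L, T = 1076 K.
Step 2 (isothermal): W = P₁V₁ ln(V₂/V₁) = (11806) ln(56.5/17.7) = 13703 J.
W_total = 5609 + 13703 = 19312 J.

W_total ≈ 19.3 kJ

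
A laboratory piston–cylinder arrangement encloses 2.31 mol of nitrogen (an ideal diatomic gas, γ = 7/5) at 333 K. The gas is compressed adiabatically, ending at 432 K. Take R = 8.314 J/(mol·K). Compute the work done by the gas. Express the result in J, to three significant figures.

W ≈ -4750 J

Adiabatic ⇒ Q = 0, so W_by = −ΔU = nCᵥ(T₁ − T₂).
Cᵥ = 5R/2 = 20.79 J/(mol·K).
W = (2.31)(20.79)(333 − 432) = -4753 J.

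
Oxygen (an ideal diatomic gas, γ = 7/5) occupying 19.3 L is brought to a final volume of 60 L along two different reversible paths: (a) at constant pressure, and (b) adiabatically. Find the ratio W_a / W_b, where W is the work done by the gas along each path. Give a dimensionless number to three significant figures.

W_a / W_b ≈ 2.31

Path (a) isobaric: W = P₁(V₂ − V₁) → W_a/(P₁V₁) = 2.109.
Path (b) adiabatic: W = P₁V₁(1 − (V₁/V₂)^(γ−1))/(γ−1) → W_b/(P₁V₁) = 0.9118.
W_a / W_b = 2.109 / 0.9118 = 2.313.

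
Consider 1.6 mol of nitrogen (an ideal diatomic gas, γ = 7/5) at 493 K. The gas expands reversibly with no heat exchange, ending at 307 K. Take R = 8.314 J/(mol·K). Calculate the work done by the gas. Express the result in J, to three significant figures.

W ≈ 6190 J

Adiabatic ⇒ Q = 0, so W_by = −ΔU = nCᵥ(T₁ − T₂).
Cᵥ = 5R/2 = 20.79 J/(mol·K).
W = (1.6)(20.79)(493 − 307) = 6186 J.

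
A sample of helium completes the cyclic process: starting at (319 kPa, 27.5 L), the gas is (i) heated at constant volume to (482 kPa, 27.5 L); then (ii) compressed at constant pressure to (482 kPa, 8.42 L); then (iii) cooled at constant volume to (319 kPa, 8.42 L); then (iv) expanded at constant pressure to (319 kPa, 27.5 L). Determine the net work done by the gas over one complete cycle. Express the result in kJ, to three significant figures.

W_net ≈ -3.11 kJ

Constant-volume legs do no work.
W(ii) = (482)(8.42 − 27.5) = -9197 J; W(iv) = (319)(27.5 − 8.42) = 6087 J.
W_net = -9197 + 6087 = -3110 J (the counter-clockwise enclosed area).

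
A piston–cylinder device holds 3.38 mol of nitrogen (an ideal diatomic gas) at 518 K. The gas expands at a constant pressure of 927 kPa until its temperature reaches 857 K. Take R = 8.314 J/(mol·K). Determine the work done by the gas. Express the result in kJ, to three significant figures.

W ≈ 9.53 kJ

Isobaric: W = P ΔV = nR ΔT.
W = (3.38)(8.314)(857 − 518) = 9526 J.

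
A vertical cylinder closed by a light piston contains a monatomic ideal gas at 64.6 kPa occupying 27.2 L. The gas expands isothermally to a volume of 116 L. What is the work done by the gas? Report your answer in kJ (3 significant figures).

Isothermal: W = nRT ln(V₂/V₁) = P₁V₁ ln(V₂/V₁).
P₁V₁ = (64.6 kPa)(27.2 L) = 1757 J.
W = 1757 × ln(116/27.2) = 1757 × 1.45
W_by_gas = 2548 J.

W ≈ 2.55 kJ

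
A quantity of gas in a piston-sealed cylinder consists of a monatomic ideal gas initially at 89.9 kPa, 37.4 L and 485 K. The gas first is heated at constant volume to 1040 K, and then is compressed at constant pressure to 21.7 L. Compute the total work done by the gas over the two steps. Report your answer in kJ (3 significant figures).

W_total ≈ -3.03 kJ

Step 1 (isochoric): W = 0 (constant volume).
After step 1: P = 192.8 kPa (V unchanged).
Step 2 (isobaric): W = PΔV = (192.8 kPa)(21.7 − 37.4 L) = -3027 J.
W_total = 0 − 3027 = -3027 J.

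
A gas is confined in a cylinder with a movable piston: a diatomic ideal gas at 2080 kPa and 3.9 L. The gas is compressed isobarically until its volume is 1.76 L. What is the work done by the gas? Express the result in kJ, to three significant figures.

Isobaric: W = P ΔV.
W = (2080 kPa)(1.76 − 3.9 L) = (2080)(-2.14) = -4451 J.

W ≈ -4.45 kJ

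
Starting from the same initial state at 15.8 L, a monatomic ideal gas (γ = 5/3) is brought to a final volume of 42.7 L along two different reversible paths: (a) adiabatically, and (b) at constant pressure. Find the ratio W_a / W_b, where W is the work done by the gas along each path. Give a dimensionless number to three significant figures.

Path (a) adiabatic: W = P₁V₁(1 − (V₁/V₂)^(γ−1))/(γ−1) → W_a/(P₁V₁) = 0.7269.
Path (b) isobaric: W = P₁(V₂ − V₁) → W_b/(P₁V₁) = 1.703.
W_a / W_b = 0.7269 / 1.703 = 0.4269.

W_a / W_b ≈ 0.427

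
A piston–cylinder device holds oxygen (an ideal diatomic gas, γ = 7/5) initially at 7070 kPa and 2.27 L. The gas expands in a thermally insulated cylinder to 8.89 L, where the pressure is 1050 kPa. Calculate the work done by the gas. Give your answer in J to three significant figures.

Adiabatic: W = (P₁V₁ − P₂V₂)/(γ − 1) with γ = 7/5.
P₁V₁ = 16049 J, P₂V₂ = 9334 J.
W = (16049 − 9334) / 0.4 = 16786 J.

W ≈ 16800 J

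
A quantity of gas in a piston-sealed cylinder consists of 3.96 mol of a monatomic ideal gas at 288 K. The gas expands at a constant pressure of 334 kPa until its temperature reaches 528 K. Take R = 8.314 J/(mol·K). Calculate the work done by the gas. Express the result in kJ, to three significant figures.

W ≈ 7.90 kJ

Isobaric: W = P ΔV = nR ΔT.
W = (3.96)(8.314)(528 − 288) = 7902 J.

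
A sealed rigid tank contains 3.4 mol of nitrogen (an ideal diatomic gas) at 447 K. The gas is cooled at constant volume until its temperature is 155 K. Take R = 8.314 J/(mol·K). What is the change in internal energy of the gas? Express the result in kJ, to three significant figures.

Constant volume ⇒ W = 0, so Q = ΔU = nCᵥΔT with Cᵥ = 5R/2 = 20.79 J/(mol·K).
ΔU = (3.4)(20.79)(155 − 447) = -20635 J.

ΔU ≈ -20.6 kJ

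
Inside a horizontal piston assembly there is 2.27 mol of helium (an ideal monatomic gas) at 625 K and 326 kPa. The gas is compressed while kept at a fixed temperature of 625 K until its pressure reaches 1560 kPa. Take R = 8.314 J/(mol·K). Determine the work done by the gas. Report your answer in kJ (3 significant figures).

Isothermal process: W = nRT ln(V₂/V₁) = nRT ln(P₁/P₂).
W = (2.27)(8.314)(625) × ln(326/1560)
  = 11795 × ln(0.209) = 11795 × -1.566
W_by_gas = -18466 J.

W ≈ -18.5 kJ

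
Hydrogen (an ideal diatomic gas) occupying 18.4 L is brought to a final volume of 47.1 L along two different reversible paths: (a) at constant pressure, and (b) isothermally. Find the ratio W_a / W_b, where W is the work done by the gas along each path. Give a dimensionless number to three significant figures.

W_a / W_b ≈ 1.66

Path (a) isobaric: W = P₁(V₂ − V₁) → W_a/(P₁V₁) = 1.56.
Path (b) isothermal: W = P₁V₁ ln(V₂/V₁) → W_b/(P₁V₁) = 0.9399.
W_a / W_b = 1.56 / 0.9399 = 1.659.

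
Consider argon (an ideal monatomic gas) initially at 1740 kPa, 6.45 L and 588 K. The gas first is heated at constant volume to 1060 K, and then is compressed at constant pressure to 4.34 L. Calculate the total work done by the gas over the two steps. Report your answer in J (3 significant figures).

W_total ≈ -6620 J

Step 1 (isochoric): W = 0 (constant volume).
After step 1: P = 3137 kPa (V unchanged).
Step 2 (isobaric): W = PΔV = (3137 kPa)(4.34 − 6.45 L) = -6619 J.
W_total = 0 − 6619 = -6619 J.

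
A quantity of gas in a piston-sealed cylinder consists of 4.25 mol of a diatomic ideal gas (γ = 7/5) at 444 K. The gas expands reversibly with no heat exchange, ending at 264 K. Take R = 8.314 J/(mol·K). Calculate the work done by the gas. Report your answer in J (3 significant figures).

W ≈ 15900 J

Adiabatic ⇒ Q = 0, so W_by = −ΔU = nCᵥ(T₁ − T₂).
Cᵥ = 5R/2 = 20.79 J/(mol·K).
W = (4.25)(20.79)(444 − 264) = 15901 J.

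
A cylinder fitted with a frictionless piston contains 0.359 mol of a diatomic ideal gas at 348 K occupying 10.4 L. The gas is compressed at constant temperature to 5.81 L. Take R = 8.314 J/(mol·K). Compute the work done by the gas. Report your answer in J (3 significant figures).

Isothermal: W = nRT ln(V₂/V₁).
W = (0.359)(8.314)(348) × ln(5.81/10.4)
  = 1039 × -0.5822
W_by_gas = -604.7 J.

W ≈ -605 J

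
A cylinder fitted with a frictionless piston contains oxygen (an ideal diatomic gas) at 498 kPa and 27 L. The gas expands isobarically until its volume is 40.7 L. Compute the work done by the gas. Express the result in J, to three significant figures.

Isobaric: W = P ΔV.
W = (498 kPa)(40.7 − 27 L) = (498)(13.7) = 6823 J.

W ≈ 6820 J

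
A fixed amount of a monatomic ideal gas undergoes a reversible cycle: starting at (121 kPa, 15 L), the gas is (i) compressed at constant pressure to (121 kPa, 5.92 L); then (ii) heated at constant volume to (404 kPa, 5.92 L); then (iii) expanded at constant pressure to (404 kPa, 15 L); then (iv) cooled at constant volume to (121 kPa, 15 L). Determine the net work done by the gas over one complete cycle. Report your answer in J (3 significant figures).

Constant-volume legs do no work.
W(i) = (121)(5.92 − 15) = -1099 J; W(iii) = (404)(15 − 5.92) = 3668 J.
W_net = -1099 + 3668 = 2570 J (the clockwise enclosed area).

W_net ≈ 2570 J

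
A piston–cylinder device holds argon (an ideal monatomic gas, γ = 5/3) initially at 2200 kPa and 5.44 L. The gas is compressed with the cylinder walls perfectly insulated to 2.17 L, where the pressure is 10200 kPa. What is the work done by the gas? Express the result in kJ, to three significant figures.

W ≈ -15.2 kJ

Adiabatic: W = (P₁V₁ − P₂V₂)/(γ − 1) with γ = 5/3.
P₁V₁ = 11968 J, P₂V₂ = 22134 J.
W = (11968 − 22134) / 0.6667 = -15249 J.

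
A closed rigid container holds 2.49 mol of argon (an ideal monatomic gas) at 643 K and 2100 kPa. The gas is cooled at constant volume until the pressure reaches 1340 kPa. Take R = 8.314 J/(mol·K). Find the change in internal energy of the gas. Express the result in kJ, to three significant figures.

Constant volume ⇒ W = 0, so Q = ΔU = nCᵥΔT with Cᵥ = 3R/2 = 12.47 J/(mol·K).
At constant V, T₂/T₁ = P₂/P₁ ⇒ ΔT = T₁(P₂/P₁ − 1) = 643·(1340/2100 − 1) = -232.7 K.
ΔU = (2.49)(12.47)(-232.7) = -7226 J.

ΔU ≈ -7.23 kJ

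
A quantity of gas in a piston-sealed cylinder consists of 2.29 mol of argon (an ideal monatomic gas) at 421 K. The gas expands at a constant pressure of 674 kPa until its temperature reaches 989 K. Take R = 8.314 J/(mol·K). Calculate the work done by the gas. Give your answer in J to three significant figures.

Isobaric: W = P ΔV = nR ΔT.
W = (2.29)(8.314)(989 − 421) = 10814 J.

W ≈ 10800 J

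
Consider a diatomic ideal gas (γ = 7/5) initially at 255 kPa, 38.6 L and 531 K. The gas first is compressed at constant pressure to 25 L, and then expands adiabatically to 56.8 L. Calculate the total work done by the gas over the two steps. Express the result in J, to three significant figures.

Step 1 (isobaric): W = PΔV = (255 kPa)(25 − 38.6 L) = -3468 J.
After step 1: P = 255 kPa, V = 25 L, T = 343.9 K.
Step 2 (adiabatic): W = (P₁V₁ − P₂V₂)/(γ−1) = (6375 − 4591)/0.4 = 4460 J.
W_total = -3468 + 4460 = 991.7 J.

W_total ≈ 992 J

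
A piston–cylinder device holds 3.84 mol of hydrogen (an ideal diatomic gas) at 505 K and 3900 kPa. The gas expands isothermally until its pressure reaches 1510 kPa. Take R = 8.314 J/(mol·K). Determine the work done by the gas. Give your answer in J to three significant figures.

Isothermal process: W = nRT ln(V₂/V₁) = nRT ln(P₁/P₂).
W = (3.84)(8.314)(505) × ln(3900/1510)
  = 16123 × ln(2.583) = 16123 × 0.9489
W_by_gas = 15298 J.

W ≈ 15300 J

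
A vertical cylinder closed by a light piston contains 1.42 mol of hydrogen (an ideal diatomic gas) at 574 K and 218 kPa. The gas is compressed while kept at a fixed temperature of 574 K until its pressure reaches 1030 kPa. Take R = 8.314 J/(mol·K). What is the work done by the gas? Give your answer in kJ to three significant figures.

Isothermal process: W = nRT ln(V₂/V₁) = nRT ln(P₁/P₂).
W = (1.42)(8.314)(574) × ln(218/1030)
  = 6777 × ln(0.2117) = 6777 × -1.553
W_by_gas = -10523 J.

W ≈ -10.5 kJ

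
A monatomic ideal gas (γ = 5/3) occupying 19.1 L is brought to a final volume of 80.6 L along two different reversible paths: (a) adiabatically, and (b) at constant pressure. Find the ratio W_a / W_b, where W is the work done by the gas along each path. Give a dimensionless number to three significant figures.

Path (a) adiabatic: W = P₁V₁(1 − (V₁/V₂)^(γ−1))/(γ−1) → W_a/(P₁V₁) = 0.9256.
Path (b) isobaric: W = P₁(V₂ − V₁) → W_b/(P₁V₁) = 3.22.
W_a / W_b = 0.9256 / 3.22 = 0.2875.

W_a / W_b ≈ 0.287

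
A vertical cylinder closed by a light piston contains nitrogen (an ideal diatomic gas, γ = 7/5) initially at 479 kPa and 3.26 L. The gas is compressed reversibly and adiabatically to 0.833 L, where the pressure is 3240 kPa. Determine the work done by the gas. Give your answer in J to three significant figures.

Adiabatic: W = (P₁V₁ − P₂V₂)/(γ − 1) with γ = 7/5.
P₁V₁ = 1562 J, P₂V₂ = 2699 J.
W = (1562 − 2699) / 0.4 = -2843 J.

W ≈ -2840 J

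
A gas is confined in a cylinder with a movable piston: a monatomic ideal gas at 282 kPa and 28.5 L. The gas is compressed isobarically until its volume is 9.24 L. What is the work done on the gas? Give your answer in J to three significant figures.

Isobaric: W = P ΔV.
W = (282 kPa)(9.24 − 28.5 L) = (282)(-19.26) = -5431 J.
Work on gas = −W_by = 5431 J.

W ≈ 5430 J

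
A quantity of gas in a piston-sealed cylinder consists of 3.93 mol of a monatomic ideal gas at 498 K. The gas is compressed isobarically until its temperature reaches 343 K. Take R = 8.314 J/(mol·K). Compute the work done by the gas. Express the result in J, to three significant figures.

Isobaric: W = P ΔV = nR ΔT.
W = (3.93)(8.314)(343 − 498) = -5064 J.

W ≈ -5060 J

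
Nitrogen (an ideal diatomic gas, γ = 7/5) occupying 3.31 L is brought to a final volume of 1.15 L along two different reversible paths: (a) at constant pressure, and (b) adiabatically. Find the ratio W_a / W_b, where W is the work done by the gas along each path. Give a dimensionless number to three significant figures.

W_a / W_b ≈ 0.496

Path (a) isobaric: W = P₁(V₂ − V₁) → W_a/(P₁V₁) = -0.6526.
Path (b) adiabatic: W = P₁V₁(1 − (V₁/V₂)^(γ−1))/(γ−1) → W_b/(P₁V₁) = -1.316.
W_a / W_b = -0.6526 / -1.316 = 0.4959.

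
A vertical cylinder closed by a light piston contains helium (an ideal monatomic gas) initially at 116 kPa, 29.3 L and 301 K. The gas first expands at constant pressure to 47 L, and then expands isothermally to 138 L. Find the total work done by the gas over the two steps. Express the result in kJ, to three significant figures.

Step 1 (isobaric): W = PΔV = (116 kPa)(47 − 29.3 L) = 2053 J.
After step 1: P = 116 kPa, V = 47 L, T = 482.8 K.
Step 2 (isothermal): W = P₁V₁ ln(V₂/V₁) = (5452) ln(138/47) = 5872 J.
W_total = 2053 + 5872 = 7926 J.

W_total ≈ 7.93 kJ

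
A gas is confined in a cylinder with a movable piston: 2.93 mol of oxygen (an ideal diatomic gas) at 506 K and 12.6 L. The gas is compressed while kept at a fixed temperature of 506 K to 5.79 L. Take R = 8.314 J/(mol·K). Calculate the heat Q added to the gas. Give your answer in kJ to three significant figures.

Q ≈ -9.58 kJ

Isothermal ⇒ ΔU = 0, so Q = W = nRT ln(V₂/V₁).
Q = (2.93)(8.314)(506) ln(5.79/12.6) = 12326 × -0.7776 = -9584 J.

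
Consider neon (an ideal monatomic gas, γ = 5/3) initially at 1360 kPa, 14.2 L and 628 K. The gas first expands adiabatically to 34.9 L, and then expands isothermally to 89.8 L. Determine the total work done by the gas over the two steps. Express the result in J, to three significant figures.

W_total ≈ 23100 J

Step 1 (adiabatic): W = (P₁V₁ − P₂V₂)/(γ−1) = (19312 − 10604)/0.667 = 13062 J.
After step 1: P = 303.8 kPa, V = 34.9 L, T = 344.8 K.
Step 2 (isothermal): W = P₁V₁ ln(V₂/V₁) = (10604) ln(89.8/34.9) = 10022 J.
W_total = 13062 + 10022 = 23084 J.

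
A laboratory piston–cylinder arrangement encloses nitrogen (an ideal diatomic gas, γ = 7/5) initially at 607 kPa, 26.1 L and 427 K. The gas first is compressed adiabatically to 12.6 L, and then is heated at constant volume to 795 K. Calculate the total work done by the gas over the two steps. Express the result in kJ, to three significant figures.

W_total ≈ -13.4 kJ

Step 1 (adiabatic): W = (P₁V₁ − P₂V₂)/(γ−1) = (15843 − 21200)/0.4 = -13393 J.
Step 2 (isochoric): W = 0 (constant volume).
W_total = -13393 + 0 = -13393 J.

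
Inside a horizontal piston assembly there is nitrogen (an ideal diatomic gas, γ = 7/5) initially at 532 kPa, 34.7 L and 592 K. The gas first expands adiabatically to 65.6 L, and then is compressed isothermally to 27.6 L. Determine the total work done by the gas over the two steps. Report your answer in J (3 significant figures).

W_total ≈ -2010 J

Step 1 (adiabatic): W = (P₁V₁ − P₂V₂)/(γ−1) = (18460 − 14309)/0.4 = 10378 J.
After step 1: P = 218.1 kPa, V = 65.6 L, T = 458.9 K.
Step 2 (isothermal): W = P₁V₁ ln(V₂/V₁) = (14309) ln(27.6/65.6) = -12388 J.
W_total = 10378 − 12388 = -2010 J.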